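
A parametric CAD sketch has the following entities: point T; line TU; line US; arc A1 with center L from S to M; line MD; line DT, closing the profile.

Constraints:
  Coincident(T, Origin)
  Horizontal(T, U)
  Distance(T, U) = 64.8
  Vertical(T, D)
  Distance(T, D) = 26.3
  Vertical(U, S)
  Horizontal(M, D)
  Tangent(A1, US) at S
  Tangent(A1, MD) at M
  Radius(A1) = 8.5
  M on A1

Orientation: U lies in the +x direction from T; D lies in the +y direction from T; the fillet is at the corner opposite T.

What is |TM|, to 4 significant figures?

62.14

T is at the origin; T and U share the same y with |TU| = 64.8 and U on the +x side, so U = (64.80, 0.000). TD is vertical with |TD| = 26.3 and D on the +y side, so D = (0.000, 26.30). The virtual corner opposite T is at (64.80, 26.30). The tangent condition forces LS to be normal to US and tangency of A1 to MD means the radius LM is perpendicular to MD, with radius 8.5, so the center L sits 8.5 in from both sides at L = (56.30, 17.80). That places the tangent points at S = (64.80, 17.80) on US and M = (56.30, 26.30) on MD. Then |TM| = |M − T| = 62.14.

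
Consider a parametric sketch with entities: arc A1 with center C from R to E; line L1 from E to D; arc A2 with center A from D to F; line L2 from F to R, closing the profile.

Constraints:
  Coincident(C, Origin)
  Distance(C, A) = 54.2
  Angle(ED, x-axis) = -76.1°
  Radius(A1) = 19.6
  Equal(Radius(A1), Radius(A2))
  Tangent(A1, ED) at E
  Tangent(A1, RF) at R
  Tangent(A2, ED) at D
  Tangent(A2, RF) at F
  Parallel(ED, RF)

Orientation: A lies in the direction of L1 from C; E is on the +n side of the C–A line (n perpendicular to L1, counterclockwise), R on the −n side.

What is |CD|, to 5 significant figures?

57.635

The slot axis is L1's direction at -76.1°, so u = (cos -76.1°, sin -76.1°) = (0.24023, -0.97072) and n = (−sin -76.1°, cos -76.1°) = (0.97072, 0.24023). C is at the origin and A lies 54.2 along u from C, so A = 54.2·u = (13.020, -52.613). Tangency of A1 to both parallel lines with radius 19.6 puts E and R at C ± 19.6·n: E = (19.026, 4.7085), R = (-19.026, -4.7085). Equal radii place D and F the same way about A: D = A + 19.6·n = (32.046, -47.904), F = A − 19.6·n = (-6.0057, -57.321). Then |CD| = |D − C| = 57.635.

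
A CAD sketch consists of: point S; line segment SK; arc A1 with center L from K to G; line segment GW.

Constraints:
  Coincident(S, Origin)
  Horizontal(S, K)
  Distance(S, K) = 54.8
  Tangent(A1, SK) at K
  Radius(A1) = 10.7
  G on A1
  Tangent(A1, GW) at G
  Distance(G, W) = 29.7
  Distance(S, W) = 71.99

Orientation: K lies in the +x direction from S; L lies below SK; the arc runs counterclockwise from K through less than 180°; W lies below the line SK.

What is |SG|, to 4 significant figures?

47.79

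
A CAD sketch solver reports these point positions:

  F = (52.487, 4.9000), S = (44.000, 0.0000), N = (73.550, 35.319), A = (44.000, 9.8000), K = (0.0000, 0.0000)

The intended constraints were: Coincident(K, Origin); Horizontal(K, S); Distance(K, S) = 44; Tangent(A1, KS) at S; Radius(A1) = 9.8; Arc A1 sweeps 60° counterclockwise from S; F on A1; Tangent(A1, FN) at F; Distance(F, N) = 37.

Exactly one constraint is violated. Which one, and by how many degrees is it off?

Tangent(A1, FN) at F — off by 4.70°.

K = (0.00, 0.00) ✓; K.y = 0.00, S.y = 0.00 ✓; |KS| = 44.00 ✓; ∠(AS, SK) = 90.00° ✓; |AS| = 9.800 ✓; bearing(A→F) − bearing(A→S) = 60.00° ✓; |AF| = 9.800 ✓; ∠(AF, FN) = 94.70° ✗; |FN| = 37.00 ✓.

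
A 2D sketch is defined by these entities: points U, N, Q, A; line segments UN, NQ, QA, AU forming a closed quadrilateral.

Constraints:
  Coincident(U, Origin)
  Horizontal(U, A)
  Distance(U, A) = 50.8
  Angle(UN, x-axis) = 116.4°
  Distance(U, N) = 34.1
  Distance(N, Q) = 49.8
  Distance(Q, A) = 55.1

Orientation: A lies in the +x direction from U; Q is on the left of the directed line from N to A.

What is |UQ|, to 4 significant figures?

59.36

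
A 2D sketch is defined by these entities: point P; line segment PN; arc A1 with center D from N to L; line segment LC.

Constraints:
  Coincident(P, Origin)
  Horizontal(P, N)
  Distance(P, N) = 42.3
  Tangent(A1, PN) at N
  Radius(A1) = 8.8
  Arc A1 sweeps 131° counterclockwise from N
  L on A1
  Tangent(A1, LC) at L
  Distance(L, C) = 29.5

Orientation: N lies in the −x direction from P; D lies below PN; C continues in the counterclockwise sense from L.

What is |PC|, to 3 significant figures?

47.2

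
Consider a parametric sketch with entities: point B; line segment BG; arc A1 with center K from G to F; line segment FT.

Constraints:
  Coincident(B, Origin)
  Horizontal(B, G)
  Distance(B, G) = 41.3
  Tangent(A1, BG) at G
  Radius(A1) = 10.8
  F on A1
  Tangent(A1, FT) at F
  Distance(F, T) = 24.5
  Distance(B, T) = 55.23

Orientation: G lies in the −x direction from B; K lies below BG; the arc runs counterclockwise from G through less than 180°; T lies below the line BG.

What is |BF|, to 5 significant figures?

53.334

Checks: ∠(KG, GB) = 90.00° ✓; |KF| = 10.80 ✓; ∠(KF, FT) = 90.00° ✓; |FT| = 24.50 ✓; |BT| = 55.23 ✓.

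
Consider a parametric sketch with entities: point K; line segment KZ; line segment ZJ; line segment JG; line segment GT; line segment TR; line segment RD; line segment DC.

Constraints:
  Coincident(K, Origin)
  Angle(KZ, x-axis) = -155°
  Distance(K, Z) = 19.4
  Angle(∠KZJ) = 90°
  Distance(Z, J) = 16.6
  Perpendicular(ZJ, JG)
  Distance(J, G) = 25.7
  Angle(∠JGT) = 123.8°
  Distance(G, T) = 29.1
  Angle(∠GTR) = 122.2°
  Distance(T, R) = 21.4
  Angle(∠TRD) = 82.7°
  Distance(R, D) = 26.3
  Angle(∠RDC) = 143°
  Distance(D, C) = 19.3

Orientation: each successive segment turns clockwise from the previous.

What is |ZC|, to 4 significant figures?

5.720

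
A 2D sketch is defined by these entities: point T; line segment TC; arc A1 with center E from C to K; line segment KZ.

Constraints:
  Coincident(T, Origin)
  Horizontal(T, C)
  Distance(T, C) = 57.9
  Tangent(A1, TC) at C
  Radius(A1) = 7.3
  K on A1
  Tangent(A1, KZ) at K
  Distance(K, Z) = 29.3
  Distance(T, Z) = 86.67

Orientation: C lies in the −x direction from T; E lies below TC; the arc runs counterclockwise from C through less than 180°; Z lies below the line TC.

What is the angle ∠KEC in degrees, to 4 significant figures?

46.17°

T is at the origin; T and C share the same y with |TC| = 57.9 and C on the −x side, so C = (-57.90, 0.000). The tangent condition forces EC to be normal to TC, so E = C + (0, -7.3) = (-57.90, -7.300). Since EK ⟂ KZ (tangency), |EZ| = √(7.3² + 29.3²) = 30.20 regardless of where K sits on A1. So Z lies on both circle(T, 86.67) and circle(E, 30.20); the below-TC intersection is Z = (-83.46, -23.38). K is the foot of the tangent from Z: K = (-63.17, -2.245).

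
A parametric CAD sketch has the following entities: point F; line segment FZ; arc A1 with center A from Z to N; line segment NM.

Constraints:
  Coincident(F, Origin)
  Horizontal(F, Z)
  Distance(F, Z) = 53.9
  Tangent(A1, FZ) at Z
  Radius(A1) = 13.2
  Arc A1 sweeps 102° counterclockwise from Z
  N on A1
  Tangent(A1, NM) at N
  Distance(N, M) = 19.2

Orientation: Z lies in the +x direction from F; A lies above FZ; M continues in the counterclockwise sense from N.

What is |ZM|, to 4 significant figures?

35.85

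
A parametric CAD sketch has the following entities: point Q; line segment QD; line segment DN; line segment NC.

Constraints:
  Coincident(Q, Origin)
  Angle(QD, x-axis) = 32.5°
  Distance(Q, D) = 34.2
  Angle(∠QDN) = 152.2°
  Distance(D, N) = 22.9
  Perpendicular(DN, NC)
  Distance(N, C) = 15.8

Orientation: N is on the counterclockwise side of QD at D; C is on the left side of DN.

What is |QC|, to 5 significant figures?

53.153

Q is at the origin; QD runs at 32.5° with length 34.2, so D = 34.2·(cos 32.5°, sin 32.5°) = (28.844, 18.376). ∠QDN = 152.2°, so DN runs at 32.5° + (180° − 152.2°) = 60.300° from the x-axis; with |DN| = 22.9, N = D + 22.9·(cos 60.300°, sin 60.300°) = (40.190, 38.267). DN ⟂ NC; with |NC| = 15.8 on the left of DN, C = N + 15.8·(-0.86863, 0.49546) = (26.466, 46.096). Then |QC| = |C − Q| = 53.153.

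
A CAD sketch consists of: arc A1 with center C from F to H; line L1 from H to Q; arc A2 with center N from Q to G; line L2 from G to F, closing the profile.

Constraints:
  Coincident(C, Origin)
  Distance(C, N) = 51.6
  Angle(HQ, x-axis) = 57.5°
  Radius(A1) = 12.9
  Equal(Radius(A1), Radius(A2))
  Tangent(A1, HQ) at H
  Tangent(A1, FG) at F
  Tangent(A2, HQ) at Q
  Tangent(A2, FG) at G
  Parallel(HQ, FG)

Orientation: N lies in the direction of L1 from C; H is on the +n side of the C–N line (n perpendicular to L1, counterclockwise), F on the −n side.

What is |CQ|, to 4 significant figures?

53.19

The slot axis is L1's direction at 57.5°, so u = (cos 57.5°, sin 57.5°) = (0.5373, 0.8434) and n = (−sin 57.5°, cos 57.5°) = (-0.8434, 0.5373). C is at the origin and N lies 51.6 along u from C, so N = 51.6·u = (27.72, 43.52). Tangency of A1 to both parallel lines with radius 12.9 puts H and F at C ± 12.9·n: H = (-10.88, 6.931), F = (10.88, -6.931). Equal radii place Q and G the same way about N: Q = N + 12.9·n = (16.84, 50.45), G = N − 12.9·n = (38.60, 36.59). Then |CQ| = |Q − C| = 53.19.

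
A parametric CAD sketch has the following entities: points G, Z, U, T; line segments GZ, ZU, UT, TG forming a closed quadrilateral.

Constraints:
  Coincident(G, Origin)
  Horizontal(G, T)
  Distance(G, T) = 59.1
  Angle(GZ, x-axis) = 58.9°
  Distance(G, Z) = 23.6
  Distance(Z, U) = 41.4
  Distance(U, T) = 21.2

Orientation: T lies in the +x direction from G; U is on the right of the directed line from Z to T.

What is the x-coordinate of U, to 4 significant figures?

40.44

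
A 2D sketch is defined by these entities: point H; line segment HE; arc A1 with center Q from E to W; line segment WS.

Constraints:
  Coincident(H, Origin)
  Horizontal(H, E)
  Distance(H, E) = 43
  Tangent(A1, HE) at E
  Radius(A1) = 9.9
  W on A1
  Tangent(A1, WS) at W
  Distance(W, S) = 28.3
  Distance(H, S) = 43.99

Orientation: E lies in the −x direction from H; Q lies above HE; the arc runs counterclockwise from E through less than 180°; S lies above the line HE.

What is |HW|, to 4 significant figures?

34.23

Checks: |QW| = 9.900 ✓; ∠(QW, WS) = 90.00° ✓; |WS| = 28.30 ✓; |HS| = 43.99 ✓.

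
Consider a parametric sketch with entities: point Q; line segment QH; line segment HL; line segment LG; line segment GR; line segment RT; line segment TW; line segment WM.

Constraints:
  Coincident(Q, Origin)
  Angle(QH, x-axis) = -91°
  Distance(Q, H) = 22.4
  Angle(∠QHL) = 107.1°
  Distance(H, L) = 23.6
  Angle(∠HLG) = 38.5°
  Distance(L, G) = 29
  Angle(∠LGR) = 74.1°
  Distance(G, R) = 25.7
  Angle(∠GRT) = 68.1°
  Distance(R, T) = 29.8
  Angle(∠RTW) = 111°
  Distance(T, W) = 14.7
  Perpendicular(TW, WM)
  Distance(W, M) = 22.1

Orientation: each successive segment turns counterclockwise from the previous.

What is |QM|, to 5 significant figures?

13.535

Q is at the origin; QH runs at -91.0° with length 22.4, so H = (-0.39093, -22.397). ∠QHL = 107.1° gives HL at -18.100° from the x-axis; with |HL| = 23.6, L = (22.041, -29.729). ∠HLG = 38.5° gives LG at 123.40° from the x-axis; with |LG| = 29.0, G = (6.0773, -5.5180). ∠LGR = 74.1° gives GR at -130.70° from the x-axis; with |GR| = 25.7, R = (-10.682, -25.002). ∠GRT = 68.1° gives RT at -18.800° from the x-axis; with |RT| = 29.8, T = (17.529, -34.606). ∠RTW = 111.0° gives TW at 50.200° from the x-axis; with |TW| = 14.7, W = (26.938, -23.312). TW is perpendicular to WM, so WM runs at 140.20°; with |WM| = 22.1, M = (9.9591, -9.1653). Then |QM| = |M − Q| = 13.535.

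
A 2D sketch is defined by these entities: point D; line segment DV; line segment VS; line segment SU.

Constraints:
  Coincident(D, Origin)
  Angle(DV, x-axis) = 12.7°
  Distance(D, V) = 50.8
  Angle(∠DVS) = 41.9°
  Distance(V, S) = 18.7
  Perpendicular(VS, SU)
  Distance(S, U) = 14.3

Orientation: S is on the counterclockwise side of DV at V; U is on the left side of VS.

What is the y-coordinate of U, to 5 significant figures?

7.8084

∠DVS = 41.9°, so VS runs at 12.7° + (180° − 41.9°) = 150.80° from the x-axis; with |VS| = 18.7, S = V + 18.7·(cos 150.80°, sin 150.80°) = (33.234, 20.291). The perpendicularity gives SU at right angles to VS; with |SU| = 14.3 on the left of VS, U = S + 14.3·(-0.48786, -0.87292) = (26.257, 7.8084). So U.y = 7.8084.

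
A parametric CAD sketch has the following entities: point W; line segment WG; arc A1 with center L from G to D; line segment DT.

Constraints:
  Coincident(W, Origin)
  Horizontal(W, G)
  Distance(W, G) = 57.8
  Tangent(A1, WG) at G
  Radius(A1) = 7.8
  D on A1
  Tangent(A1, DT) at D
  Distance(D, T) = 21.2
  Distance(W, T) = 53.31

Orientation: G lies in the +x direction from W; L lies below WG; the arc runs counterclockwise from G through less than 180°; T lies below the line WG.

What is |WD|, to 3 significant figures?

50.5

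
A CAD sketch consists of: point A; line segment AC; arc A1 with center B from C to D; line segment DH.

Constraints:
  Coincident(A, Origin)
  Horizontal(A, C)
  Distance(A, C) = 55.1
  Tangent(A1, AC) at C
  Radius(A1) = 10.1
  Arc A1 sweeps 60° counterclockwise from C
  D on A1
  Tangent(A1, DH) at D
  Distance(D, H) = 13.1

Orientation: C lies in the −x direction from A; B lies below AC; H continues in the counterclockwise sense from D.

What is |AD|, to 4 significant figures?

64.05

The tangent condition forces BC to be normal to AC, so B = C + (0, -10.1) = (-55.10, -10.10). On A1, C sits at bearing 90° from B; a 60° counterclockwise sweep puts D at bearing 150°, so D = B + 10.1·(cos 150°, sin 150°) = (-63.85, -5.050). Then |AD| = |D − A| = 64.05.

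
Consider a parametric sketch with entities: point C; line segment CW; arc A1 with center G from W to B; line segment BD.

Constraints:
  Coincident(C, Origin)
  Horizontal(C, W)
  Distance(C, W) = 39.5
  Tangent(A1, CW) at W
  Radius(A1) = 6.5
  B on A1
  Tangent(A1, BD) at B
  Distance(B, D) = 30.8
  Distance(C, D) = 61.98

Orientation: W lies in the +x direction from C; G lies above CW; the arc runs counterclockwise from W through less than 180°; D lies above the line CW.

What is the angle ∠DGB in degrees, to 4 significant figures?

78.08°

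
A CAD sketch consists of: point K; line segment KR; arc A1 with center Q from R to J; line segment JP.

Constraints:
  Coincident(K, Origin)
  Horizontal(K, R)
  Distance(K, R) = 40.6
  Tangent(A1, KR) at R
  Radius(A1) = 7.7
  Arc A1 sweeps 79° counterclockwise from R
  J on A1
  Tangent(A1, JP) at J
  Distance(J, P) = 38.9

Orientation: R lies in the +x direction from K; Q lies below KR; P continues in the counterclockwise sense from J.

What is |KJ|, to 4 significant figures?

33.62

K is at the origin; K and R share the same y with |KR| = 40.6 and R on the +x side, so R = (40.60, 0.000). The tangent condition forces QR to be normal to KR, so Q = R + (0, -7.7) = (40.60, -7.700). On A1, R sits at bearing 90° from Q; a 79° counterclockwise sweep puts J at bearing 169°, so J = Q + 7.7·(cos 169°, sin 169°) = (33.04, -6.231). Then |KJ| = |J − K| = 33.62.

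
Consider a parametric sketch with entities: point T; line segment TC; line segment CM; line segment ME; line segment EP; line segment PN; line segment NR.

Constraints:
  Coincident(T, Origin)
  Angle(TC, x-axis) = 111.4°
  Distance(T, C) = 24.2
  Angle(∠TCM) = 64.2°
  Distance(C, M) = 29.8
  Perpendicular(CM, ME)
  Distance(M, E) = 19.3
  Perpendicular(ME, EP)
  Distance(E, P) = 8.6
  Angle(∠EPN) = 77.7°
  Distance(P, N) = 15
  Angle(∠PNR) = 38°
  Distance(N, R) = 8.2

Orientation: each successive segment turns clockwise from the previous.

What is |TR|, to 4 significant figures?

19.96

T is at the origin; TC runs at 111.4° with length 24.2, so C = (-8.830, 22.53). ∠TCM = 64.2° gives CM at -4.400° from the x-axis; with |CM| = 29.8, M = (20.88, 20.25). The perpendicularity gives ME at right angles to CM, so ME runs at -94.40°; with |ME| = 19.3, E = (19.40, 1.002). ME is perpendicular to EP, so EP runs at 175.6°; with |EP| = 8.6, P = (10.83, 1.662). ∠EPN = 77.7° gives PN at 73.30° from the x-axis; with |PN| = 15.0, N = (15.14, 16.03). ∠PNR = 38.0° gives NR at -68.70° from the x-axis; with |NR| = 8.2, R = (18.12, 8.389). Then |TR| = |R − T| = 19.96.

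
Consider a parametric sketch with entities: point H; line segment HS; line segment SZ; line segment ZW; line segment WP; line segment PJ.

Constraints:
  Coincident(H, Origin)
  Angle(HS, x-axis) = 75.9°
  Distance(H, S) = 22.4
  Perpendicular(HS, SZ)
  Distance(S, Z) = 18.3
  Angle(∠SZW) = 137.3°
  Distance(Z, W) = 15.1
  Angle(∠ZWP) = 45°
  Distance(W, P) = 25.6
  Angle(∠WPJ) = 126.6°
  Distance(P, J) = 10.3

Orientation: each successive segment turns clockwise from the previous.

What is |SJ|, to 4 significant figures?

4.195

H is at the origin; HS runs at 75.9° with length 22.4, so S = (5.457, 21.73). The perpendicularity gives SZ at right angles to HS, so SZ runs at -14.10°; with |SZ| = 18.3, Z = (23.21, 17.27). ∠SZW = 137.3° gives ZW at -56.80° from the x-axis; with |ZW| = 15.1, W = (31.47, 4.632). ∠ZWP = 45.0° gives WP at 168.2° from the x-axis; with |WP| = 25.6, P = (6.415, 9.867). ∠WPJ = 126.6° gives PJ at 114.8° from the x-axis; with |PJ| = 10.3, J = (2.094, 19.22). Then |SJ| = |J − S| = 4.195.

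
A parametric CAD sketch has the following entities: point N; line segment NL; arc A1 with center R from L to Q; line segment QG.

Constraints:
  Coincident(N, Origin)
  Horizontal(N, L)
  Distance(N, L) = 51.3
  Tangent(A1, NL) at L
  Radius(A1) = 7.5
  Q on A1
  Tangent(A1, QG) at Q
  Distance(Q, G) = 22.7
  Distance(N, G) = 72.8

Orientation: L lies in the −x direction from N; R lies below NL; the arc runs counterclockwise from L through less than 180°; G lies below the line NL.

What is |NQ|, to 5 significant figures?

58.003

N is at the origin; N and L share the same y with |NL| = 51.3 and L on the −x side, so L = (-51.300, 0.0000). The tangent condition forces RL to be normal to NL, so R = L + (0, -7.5) = (-51.300, -7.5000). Since RQ ⟂ QG (tangency), |RG| = √(7.5² + 22.7²) = 23.907 regardless of where Q sits on A1. So G lies on both circle(N, 72.8) and circle(R, 23.907); the below-NL intersection is G = (-68.806, -23.781). Q is the foot of the tangent from G: Q = (-57.873, -3.8876).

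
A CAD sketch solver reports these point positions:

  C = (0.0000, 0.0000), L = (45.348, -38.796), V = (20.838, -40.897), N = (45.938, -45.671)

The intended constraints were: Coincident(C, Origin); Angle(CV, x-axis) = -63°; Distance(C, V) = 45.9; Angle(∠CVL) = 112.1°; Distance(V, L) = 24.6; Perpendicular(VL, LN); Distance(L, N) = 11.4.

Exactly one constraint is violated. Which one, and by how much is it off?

Distance(L, N) = 11.4 — off by 4.50.

C = (0.00, 0.00) ✓; CV at -63.00° ✓; |CV| = 45.90 ✓; ∠CVL = 112.1° ✓; |VL| = 24.60 ✓; ∠(VL, LN) = 89.99° ✓; |LN| = 6.900 ✗.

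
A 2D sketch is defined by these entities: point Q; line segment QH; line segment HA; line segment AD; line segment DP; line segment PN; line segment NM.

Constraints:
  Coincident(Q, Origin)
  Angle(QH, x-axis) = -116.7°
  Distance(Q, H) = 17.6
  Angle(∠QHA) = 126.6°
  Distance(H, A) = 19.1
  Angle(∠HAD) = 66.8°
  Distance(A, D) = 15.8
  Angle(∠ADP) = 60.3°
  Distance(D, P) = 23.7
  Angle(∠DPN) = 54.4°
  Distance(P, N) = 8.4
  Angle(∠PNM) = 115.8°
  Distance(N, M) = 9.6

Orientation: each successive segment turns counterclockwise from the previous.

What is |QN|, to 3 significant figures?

25.6

∠ADP = 60.3° gives DP at 170° from the x-axis; with |DP| = 23.7, P = (-12.5, -16.4). ∠DPN = 54.4° gives PN at -64.8° from the x-axis; with |PN| = 8.4, N = (-8.88, -24.0). Then |QN| = |N − Q| = 25.6.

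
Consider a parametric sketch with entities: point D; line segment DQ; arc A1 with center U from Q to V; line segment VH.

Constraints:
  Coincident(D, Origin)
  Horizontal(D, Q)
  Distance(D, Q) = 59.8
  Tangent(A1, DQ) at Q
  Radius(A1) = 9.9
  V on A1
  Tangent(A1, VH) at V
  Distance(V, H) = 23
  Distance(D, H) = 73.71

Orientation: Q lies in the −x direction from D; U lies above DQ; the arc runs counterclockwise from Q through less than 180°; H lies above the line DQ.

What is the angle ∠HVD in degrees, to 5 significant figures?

142.65°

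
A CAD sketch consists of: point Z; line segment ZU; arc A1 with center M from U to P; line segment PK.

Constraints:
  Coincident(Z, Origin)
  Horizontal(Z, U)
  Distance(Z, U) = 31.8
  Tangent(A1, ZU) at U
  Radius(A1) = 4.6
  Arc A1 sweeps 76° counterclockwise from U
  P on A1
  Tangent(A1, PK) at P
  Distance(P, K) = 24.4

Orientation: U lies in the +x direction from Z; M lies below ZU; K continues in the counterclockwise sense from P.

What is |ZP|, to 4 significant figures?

27.56

Z is at the origin; ZU is horizontal with |ZU| = 31.8 and U on the +x side, so U = (31.80, 0.000). The tangent condition forces MU to be normal to ZU, so M = U + (0, -4.6) = (31.80, -4.600). On A1, U sits at bearing 90° from M; a 76° counterclockwise sweep puts P at bearing 166°, so P = M + 4.6·(cos 166°, sin 166°) = (27.34, -3.487). Then |ZP| = |P − Z| = 27.56.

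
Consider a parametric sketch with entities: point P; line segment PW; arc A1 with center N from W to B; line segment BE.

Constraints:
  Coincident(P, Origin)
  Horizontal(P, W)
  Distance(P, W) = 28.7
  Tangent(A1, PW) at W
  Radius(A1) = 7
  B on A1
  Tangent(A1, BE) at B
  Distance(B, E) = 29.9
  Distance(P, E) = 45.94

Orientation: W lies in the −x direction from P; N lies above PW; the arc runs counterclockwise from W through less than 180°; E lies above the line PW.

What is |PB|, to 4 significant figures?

23.23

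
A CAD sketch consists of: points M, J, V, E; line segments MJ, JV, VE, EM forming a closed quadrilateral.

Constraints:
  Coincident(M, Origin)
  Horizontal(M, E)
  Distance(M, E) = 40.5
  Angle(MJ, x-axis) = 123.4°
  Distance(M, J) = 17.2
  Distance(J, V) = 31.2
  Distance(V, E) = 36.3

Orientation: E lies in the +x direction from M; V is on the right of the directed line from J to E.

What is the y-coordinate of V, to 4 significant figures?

-12.49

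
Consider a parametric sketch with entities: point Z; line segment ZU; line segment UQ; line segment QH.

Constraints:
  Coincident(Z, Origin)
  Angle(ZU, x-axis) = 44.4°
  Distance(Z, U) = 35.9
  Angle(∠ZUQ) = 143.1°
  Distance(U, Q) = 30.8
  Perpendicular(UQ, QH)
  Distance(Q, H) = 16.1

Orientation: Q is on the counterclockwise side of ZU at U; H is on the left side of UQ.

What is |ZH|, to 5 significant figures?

59.758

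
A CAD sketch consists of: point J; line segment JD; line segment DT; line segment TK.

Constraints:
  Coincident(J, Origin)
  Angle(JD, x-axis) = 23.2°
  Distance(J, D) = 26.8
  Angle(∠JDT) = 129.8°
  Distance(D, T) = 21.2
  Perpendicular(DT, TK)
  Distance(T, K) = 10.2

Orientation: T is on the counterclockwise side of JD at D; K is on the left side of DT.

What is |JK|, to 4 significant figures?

39.74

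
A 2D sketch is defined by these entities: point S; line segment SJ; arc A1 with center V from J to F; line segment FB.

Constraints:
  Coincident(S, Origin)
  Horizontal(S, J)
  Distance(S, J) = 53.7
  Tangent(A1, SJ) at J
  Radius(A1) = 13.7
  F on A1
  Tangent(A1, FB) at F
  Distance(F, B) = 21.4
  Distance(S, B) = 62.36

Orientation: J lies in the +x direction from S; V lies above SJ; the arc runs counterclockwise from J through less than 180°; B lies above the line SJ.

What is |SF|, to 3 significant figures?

67.7

Checks: |VF| = 13.70 ✓; ∠(VF, FB) = 90.00° ✓; |FB| = 21.40 ✓; |SB| = 62.36 ✓.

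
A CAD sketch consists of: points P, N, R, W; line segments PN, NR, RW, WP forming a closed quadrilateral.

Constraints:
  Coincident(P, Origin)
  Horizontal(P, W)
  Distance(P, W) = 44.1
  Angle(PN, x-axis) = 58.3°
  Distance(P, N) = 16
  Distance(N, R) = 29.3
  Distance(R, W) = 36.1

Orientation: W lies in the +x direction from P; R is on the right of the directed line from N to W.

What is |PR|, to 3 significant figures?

19.3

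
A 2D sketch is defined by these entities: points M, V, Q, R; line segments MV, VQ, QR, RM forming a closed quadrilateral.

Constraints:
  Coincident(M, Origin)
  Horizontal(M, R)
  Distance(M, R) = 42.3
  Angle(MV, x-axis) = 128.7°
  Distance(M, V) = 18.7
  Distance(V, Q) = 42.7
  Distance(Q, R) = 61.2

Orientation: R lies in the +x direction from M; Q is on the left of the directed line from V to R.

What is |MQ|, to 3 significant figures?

52.5

Checks: |VQ| = 42.70 ✓; |QR| = 61.20 ✓.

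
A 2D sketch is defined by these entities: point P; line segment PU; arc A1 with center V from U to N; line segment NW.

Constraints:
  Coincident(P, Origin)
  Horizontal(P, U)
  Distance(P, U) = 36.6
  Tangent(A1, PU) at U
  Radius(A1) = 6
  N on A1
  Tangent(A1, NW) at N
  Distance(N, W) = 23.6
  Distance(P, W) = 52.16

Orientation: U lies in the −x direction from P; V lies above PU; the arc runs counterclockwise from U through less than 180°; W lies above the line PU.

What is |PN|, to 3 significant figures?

32.6

Checks: |VN| = 6.000 ✓; ∠(VN, NW) = 90.00° ✓; |NW| = 23.60 ✓; |PW| = 52.16 ✓.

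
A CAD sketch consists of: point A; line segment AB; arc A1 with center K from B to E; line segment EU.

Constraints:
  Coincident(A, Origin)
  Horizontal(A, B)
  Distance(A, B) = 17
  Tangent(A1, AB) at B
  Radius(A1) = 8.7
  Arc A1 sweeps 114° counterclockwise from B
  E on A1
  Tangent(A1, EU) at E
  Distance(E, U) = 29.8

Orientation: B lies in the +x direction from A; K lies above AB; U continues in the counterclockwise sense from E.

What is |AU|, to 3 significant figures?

41.5

On A1, B sits at bearing -90° from K; a 114° counterclockwise sweep puts E at bearing 24°, so E = K + 8.7·(cos 24°, sin 24°) = (24.9, 12.2). Since A1 is tangent to EU there, KE ⟂ EU, so EU runs along (−sin 24°, cos 24°); with |EU| = 29.8, U = (12.8, 39.5). Then |AU| = |U − A| = 41.5.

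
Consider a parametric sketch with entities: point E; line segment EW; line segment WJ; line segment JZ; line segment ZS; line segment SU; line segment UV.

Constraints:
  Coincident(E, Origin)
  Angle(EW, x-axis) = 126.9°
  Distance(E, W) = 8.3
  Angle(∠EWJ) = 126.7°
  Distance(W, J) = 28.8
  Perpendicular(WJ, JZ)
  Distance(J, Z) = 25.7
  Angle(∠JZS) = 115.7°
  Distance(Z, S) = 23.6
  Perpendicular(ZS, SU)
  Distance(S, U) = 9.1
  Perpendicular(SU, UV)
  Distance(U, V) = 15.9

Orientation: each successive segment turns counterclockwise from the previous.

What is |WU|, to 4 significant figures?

27.97

E is at the origin; EW runs at 126.9° with length 8.3, so W = (-4.983, 6.637). ∠EWJ = 126.7° gives WJ at -179.8° from the x-axis; with |WJ| = 28.8, J = (-33.78, 6.537). The perpendicularity gives JZ at right angles to WJ, so JZ runs at -89.80°; with |JZ| = 25.7, Z = (-33.69, -19.16). ∠JZS = 115.7° gives ZS at -25.50° from the x-axis; with |ZS| = 23.6, S = (-12.39, -29.32). ZS ⟂ SU, so SU runs at 64.50°; with |SU| = 9.1, U = (-8.475, -21.11). Then |WU| = |U − W| = 27.97.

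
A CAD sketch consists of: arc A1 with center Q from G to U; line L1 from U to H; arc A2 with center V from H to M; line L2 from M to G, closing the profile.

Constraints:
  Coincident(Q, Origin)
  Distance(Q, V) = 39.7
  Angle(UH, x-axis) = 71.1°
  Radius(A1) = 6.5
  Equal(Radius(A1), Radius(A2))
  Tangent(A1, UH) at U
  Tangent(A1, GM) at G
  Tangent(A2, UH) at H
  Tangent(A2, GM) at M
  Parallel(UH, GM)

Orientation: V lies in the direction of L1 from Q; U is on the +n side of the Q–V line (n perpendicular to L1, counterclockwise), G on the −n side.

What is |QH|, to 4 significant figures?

40.23

Tangency of A1 to both parallel lines with radius 6.5 puts U and G at Q ± 6.5·n: U = (-6.150, 2.105), G = (6.150, -2.105). Equal radii place H and M the same way about V: H = V + 6.5·n = (6.710, 39.67), M = V − 6.5·n = (19.01, 35.45). Then |QH| = |H − Q| = 40.23.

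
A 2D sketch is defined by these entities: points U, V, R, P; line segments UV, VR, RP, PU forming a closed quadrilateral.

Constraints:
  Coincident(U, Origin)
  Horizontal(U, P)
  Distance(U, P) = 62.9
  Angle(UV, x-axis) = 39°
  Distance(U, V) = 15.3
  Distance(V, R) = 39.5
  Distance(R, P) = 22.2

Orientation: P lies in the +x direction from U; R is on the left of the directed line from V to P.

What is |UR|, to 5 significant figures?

53.652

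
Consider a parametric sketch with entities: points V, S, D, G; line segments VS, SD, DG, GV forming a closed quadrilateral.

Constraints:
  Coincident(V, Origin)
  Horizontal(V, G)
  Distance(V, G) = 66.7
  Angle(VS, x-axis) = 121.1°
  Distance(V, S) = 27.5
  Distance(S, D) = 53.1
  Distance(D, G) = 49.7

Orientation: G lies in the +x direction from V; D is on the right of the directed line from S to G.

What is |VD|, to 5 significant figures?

26.297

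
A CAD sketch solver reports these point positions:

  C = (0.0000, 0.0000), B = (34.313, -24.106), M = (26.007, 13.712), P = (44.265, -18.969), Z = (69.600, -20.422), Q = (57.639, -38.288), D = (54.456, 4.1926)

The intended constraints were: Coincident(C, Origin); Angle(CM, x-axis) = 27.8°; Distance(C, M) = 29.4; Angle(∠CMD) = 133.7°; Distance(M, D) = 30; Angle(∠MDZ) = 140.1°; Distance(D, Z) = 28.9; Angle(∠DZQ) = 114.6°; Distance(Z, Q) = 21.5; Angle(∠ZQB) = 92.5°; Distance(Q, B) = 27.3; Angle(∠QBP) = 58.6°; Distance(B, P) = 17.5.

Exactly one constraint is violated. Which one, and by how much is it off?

Distance(B, P) = 17.5 — off by 6.30.

C = (0.00, 0.00) ✓; CM at 27.80° ✓; |CM| = 29.40 ✓; ∠CMD = 133.7° ✓; |MD| = 30.00 ✓; ∠MDZ = 140.1° ✓; |DZ| = 28.90 ✓; ∠DZQ = 114.6° ✓; |ZQ| = 21.50 ✓; ∠ZQB = 92.50° ✓; |QB| = 27.30 ✓; ∠QBP = 58.60° ✓; |BP| = 11.20 ✗.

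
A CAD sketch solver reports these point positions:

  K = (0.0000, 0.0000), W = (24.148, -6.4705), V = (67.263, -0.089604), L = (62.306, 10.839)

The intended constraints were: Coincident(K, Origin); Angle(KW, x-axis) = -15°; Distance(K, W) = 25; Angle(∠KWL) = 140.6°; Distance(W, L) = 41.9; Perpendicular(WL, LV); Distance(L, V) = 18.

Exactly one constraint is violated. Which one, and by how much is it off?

Distance(L, V) = 18 — off by 6.00.

K = (0.00, 0.00) ✓; KW at -15.00° ✓; |KW| = 25.00 ✓; ∠KWL = 140.6° ✓; |WL| = 41.90 ✓; ∠(WL, LV) = 90.00° ✓; |LV| = 12.00 ✗.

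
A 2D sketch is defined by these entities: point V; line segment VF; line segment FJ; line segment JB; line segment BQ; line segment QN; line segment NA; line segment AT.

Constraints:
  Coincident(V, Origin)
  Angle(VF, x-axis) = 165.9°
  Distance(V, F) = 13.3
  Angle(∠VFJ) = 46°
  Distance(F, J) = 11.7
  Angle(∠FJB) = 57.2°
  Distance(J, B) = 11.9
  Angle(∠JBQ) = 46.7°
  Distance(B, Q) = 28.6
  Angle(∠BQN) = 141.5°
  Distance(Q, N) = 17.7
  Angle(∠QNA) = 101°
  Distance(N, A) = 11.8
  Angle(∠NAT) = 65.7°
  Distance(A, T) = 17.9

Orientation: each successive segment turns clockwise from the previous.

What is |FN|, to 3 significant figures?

34.3

V is at the origin; VF runs at 165.9° with length 13.3, so F = (-12.9, 3.24). ∠VFJ = 46.0° gives FJ at 31.9° from the x-axis; with |FJ| = 11.7, J = (-2.97, 9.42). ∠FJB = 57.2° gives JB at -90.9° from the x-axis; with |JB| = 11.9, B = (-3.15, -2.48). ∠JBQ = 46.7° gives BQ at 136° from the x-axis; with |BQ| = 28.6, Q = (-23.7, 17.5). ∠BQN = 141.5° gives QN at 97.3° from the x-axis; with |QN| = 17.7, N = (-25.9, 35.0). Then |FN| = |N − F| = 34.3.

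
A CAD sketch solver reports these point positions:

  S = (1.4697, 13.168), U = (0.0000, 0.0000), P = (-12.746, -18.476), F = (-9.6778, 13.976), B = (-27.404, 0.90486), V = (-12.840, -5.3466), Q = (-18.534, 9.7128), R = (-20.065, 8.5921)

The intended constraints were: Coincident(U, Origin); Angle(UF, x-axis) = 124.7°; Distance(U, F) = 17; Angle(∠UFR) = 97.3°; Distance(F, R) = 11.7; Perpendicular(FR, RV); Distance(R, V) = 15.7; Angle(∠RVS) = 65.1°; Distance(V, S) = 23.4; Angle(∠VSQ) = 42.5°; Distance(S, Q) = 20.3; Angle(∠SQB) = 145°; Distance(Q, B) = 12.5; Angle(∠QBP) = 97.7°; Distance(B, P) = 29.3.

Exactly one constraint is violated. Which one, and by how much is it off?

Distance(B, P) = 29.3 — off by 5.00.

U = (0.00, 0.00) ✓; UF at 124.7° ✓; |UF| = 17.00 ✓; ∠UFR = 97.30° ✓; |FR| = 11.70 ✓; ∠(FR, RV) = 90.00° ✓; |RV| = 15.70 ✓; ∠RVS = 65.10° ✓; |VS| = 23.40 ✓; ∠VSQ = 42.50° ✓; |SQ| = 20.30 ✓; ∠SQB = 145.0° ✓; |QB| = 12.50 ✓; ∠QBP = 97.70° ✓; |BP| = 24.30 ✗.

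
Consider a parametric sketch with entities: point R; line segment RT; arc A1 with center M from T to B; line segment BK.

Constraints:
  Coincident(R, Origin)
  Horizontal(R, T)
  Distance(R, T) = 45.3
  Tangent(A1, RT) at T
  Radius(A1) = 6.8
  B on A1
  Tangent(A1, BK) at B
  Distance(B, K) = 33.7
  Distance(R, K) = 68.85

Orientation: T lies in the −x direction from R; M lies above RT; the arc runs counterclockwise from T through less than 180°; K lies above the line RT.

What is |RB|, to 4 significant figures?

40.75

Checks: |MB| = 6.800 ✓; ∠(MB, BK) = 90.00° ✓; |BK| = 33.70 ✓; |RK| = 68.85 ✓.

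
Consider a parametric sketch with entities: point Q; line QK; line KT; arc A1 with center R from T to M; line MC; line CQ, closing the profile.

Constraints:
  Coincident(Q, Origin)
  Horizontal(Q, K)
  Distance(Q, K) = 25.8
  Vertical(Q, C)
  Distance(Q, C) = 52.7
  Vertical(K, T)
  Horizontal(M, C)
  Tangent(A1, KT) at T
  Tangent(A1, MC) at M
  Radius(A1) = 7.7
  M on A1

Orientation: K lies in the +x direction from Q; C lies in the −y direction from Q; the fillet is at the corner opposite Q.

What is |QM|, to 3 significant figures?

55.7

The virtual corner opposite Q is at (25.8, -52.7). Tangency of A1 to KT means the radius RT is perpendicular to KT and since A1 is tangent to MC there, RM ⟂ MC, with radius 7.7, so the center R sits 7.7 in from both sides at R = (18.1, -45.0). That places the tangent points at T = (25.8, -45.0) on KT and M = (18.1, -52.7) on MC. Then |QM| = |M − Q| = 55.7.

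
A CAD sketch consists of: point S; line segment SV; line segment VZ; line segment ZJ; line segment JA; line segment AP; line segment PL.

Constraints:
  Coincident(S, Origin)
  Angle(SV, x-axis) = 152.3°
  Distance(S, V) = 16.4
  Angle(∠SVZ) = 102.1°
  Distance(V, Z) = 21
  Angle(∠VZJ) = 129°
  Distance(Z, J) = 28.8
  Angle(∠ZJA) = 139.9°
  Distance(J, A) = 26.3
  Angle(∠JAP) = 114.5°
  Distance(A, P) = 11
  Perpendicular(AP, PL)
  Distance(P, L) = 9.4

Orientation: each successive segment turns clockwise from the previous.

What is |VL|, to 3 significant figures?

50.9

S is at the origin; SV runs at 152.3° with length 16.4, so V = (-14.5, 7.62). ∠SVZ = 102.1° gives VZ at 74.4° from the x-axis; with |VZ| = 21.0, Z = (-8.87, 27.8). ∠VZJ = 129.0° gives ZJ at 23.4° from the x-axis; with |ZJ| = 28.8, J = (17.6, 39.3). ∠ZJA = 139.9° gives JA at -16.7° from the x-axis; with |JA| = 26.3, A = (42.7, 31.7). ∠JAP = 114.5° gives AP at -82.2° from the x-axis; with |AP| = 11.0, P = (44.2, 20.8). AP ⟂ PL, so PL runs at -172°; with |PL| = 9.4, L = (34.9, 19.6). Then |VL| = |L − V| = 50.9.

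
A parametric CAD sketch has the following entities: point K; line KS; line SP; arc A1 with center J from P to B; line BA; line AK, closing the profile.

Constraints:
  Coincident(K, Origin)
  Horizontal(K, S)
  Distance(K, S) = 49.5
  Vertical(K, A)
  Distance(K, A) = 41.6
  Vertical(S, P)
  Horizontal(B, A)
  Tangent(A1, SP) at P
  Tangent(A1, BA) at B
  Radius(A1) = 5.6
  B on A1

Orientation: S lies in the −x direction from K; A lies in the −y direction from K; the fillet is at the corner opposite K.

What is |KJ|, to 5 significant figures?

56.773

K is at the origin; KS is horizontal with |KS| = 49.5 and S on the −x side, so S = (-49.500, 0.0000). K and A share the same x with |KA| = 41.6 and A on the −y side, so A = (0.0000, -41.600). The virtual corner opposite K is at (-49.500, -41.600). Since A1 is tangent to SP there, JP ⟂ SP and tangency of A1 to BA means the radius JB is perpendicular to BA, with radius 5.6, so the center J sits 5.6 in from both sides at J = (-43.900, -36.000). Then |KJ| = |J − K| = 56.773.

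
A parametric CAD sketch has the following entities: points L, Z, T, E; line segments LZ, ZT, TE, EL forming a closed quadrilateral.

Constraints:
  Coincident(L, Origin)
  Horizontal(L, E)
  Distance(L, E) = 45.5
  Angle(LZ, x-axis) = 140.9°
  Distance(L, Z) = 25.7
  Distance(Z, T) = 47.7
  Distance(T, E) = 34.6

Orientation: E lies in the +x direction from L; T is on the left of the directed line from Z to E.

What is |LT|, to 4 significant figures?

38.76

Checks: |ZT| = 47.70 ✓; |TE| = 34.60 ✓.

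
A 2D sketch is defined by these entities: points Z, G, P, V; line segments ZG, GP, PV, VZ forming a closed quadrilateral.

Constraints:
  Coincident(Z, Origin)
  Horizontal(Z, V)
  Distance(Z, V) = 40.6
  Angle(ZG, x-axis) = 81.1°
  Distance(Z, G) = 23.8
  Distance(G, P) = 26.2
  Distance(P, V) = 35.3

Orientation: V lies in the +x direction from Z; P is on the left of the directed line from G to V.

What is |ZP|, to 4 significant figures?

43.35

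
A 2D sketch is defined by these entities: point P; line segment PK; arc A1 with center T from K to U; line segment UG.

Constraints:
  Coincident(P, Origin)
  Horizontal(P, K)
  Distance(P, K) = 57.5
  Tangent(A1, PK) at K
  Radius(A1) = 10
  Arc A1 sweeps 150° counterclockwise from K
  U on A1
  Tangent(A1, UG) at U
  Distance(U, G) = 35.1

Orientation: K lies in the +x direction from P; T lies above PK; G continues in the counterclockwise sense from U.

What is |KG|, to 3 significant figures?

44.2

P is at the origin; P and K share the same y with |PK| = 57.5 and K on the +x side, so K = (57.5, 0.00). Since A1 is tangent to PK there, TK ⟂ PK, so T = K + (0, 10) = (57.5, 10.0). On A1, K sits at bearing -90° from T; a 150° counterclockwise sweep puts U at bearing 60°, so U = T + 10.0·(cos 60°, sin 60°) = (62.5, 18.7). A1 meets UG tangentially, so TU is at right angles to UG, so UG runs along (−sin 60°, cos 60°); with |UG| = 35.1, G = (32.1, 36.2). Then |KG| = |G − K| = 44.2.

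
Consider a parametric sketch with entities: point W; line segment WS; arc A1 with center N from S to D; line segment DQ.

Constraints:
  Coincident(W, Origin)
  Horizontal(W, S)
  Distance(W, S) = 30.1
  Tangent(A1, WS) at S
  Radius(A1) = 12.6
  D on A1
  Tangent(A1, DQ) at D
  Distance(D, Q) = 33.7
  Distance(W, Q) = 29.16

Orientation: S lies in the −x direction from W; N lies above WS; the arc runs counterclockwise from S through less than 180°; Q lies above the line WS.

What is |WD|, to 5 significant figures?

21.174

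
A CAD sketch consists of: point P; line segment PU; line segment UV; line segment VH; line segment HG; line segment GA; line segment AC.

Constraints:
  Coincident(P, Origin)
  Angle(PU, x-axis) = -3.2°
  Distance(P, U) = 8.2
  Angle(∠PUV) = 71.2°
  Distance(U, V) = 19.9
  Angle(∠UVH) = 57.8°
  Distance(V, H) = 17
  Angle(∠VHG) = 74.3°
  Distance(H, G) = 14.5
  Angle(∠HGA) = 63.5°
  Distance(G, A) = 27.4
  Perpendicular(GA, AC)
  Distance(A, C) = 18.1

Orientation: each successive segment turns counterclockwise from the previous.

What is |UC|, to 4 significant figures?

35.15

∠HGA = 63.5° gives GA at 90.00° from the x-axis; with |GA| = 27.4, A = (4.393, 27.05). The perpendicularity gives AC at right angles to GA, so AC runs at -180.0°; with |AC| = 18.1, C = (-13.71, 27.05). Then |UC| = |C − U| = 35.15.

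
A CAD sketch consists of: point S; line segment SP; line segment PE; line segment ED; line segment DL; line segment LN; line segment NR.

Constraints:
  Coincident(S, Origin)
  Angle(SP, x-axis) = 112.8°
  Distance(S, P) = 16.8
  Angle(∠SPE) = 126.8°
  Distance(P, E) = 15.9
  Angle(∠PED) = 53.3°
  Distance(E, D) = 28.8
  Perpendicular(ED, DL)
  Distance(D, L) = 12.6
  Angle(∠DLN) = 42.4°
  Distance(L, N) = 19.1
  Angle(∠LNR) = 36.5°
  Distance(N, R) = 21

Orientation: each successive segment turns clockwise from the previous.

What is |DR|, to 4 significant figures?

8.134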